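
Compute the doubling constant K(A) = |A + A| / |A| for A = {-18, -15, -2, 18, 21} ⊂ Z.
K = |A + A| / |A| = 14/5

Enumerate A + A = {a + b : a, b ∈ A}. With |A| = 5, there are |A|^2 = 25 ordered sum pairs; collecting distinct values, A + A = {-36, -33, -30, -20, -17, -4, 0, 3, 6, 16, 19, 36, 39, 42}, so |A + A| = 14. Thus K = 14/5. For comparison, the minimum possible |A + A| over all 5-element sets is 2·5 − 1 = 9 (so min K = 9/5), attained only by arithmetic progressions.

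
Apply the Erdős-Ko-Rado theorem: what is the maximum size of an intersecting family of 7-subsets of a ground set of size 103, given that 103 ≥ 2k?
max |F| = C(102, 6) = 1346548665

Erdős-Ko-Rado (1961): when n ≥ 2k, max |F| = C(n−1, k−1). The bound is attained by the star {A : i ∈ A} for any fixed i ∈ [n]. Here C(103−1, 7−1) = C(102, 6) = 1346548665.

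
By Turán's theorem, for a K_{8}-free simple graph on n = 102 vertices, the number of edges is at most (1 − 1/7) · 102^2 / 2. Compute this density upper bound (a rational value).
Turán density bound = (6/7) · 102^2/2 = 31212/7 ≈ 4458.8571

Turán's theorem: ex(n, K_{r+1}) is achieved by the complete r-partite Turán graph T(n, r) with parts as balanced as possible, and is at most (1 − 1/r) · n^2/2. For r = 7, n = 102: the density bound is (6/7) · 10404/2 = 31212/7 ≈ 4458.8571. The integer-valued extremum is e(T(102, 7)) = 4458, which is strictly less than the density bound 31212/7 since 7 ∤ 102 (the parts of T(102, 7) cannot all be equal).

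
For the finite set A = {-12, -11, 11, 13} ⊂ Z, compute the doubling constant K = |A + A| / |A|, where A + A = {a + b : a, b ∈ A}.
K = |A + A| / |A| = 10/4 = 5/2

Enumerate A + A = {a + b : a, b ∈ A}. With |A| = 4, there are |A|^2 = 16 ordered sum pairs; collecting distinct values, A + A = {-24, -23, -22, -1, 0, 1, 2, 22, 24, 26}, so |A + A| = 10. Thus K = 10/4 = 5/2. For comparison, the minimum possible |A + A| over all 4-element sets is 2·4 − 1 = 7 (so min K = 7/4), attained only by arithmetic progressions.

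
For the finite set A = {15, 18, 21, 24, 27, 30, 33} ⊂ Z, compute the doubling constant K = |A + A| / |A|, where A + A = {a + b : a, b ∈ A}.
K = |A + A| / |A| = 13/7

Enumerate A + A = {a + b : a, b ∈ A}. With |A| = 7, there are |A|^2 = 49 ordered sum pairs; collecting distinct values, A + A = {30, 33, 36, 39, 42, 45, 48, 51, 54, 57, 60, 63, 66}, so |A + A| = 13. Thus K = 13/7. Here |A + A| = 2|A| − 1 = 13, the minimum possible — so K = 13/7 is minimal, which holds iff A is an arithmetic progression.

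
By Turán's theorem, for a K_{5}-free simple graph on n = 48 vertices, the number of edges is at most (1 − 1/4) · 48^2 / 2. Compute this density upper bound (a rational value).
Turán density bound = (3/4) · 48^2/2 = 864

Turán's theorem: ex(n, K_{r+1}) is achieved by the complete r-partite Turán graph T(n, r) with parts as balanced as possible, and is at most (1 − 1/r) · n^2/2. For r = 4, n = 48: the density bound is (3/4) · 2304/2 = 864. Since 4 ∣ 48, the Turán graph T(48, 4) has parts of equal size 12, and its edge count e(T(48, 4)) = 864 attains the density bound exactly.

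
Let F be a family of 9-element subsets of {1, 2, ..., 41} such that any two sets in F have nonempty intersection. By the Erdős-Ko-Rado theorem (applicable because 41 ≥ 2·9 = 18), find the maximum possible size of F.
max |F| = C(40, 8) = 76904685

Erdős-Ko-Rado (1961): when n ≥ 2k, max |F| = C(n−1, k−1). The bound is attained by the star {A : i ∈ A} for any fixed i ∈ [n]. Here C(41−1, 9−1) = C(40, 8) = 76904685.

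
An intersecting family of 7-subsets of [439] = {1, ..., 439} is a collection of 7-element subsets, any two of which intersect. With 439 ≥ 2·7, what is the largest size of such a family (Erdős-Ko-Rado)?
max |F| = C(438, 6) = 9474939010621

Erdős-Ko-Rado (1961): when n ≥ 2k, max |F| = C(n−1, k−1). The bound is attained by the star {A : i ∈ A} for any fixed i ∈ [n]. Here C(439−1, 7−1) = C(438, 6) = 9474939010621.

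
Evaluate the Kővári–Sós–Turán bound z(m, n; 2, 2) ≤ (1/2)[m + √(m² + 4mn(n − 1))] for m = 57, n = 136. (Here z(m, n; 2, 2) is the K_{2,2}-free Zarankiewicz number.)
z(57, 136; 2, 2) ≤ (1/2)[57 + √(57² + 4·57·136·135)] = (1/2)[57 + √4189329] = 1051.8925

Kővári–Sós–Turán: let r_1, ..., r_57 be the row sums and z = Σ r_i the total number of 1s. Each pair of columns can share at most one row with both entries 1 (else a 2×2 all-ones block appears), so Σ_i C(r_i, 2) ≤ C(136, 2) = 9180. By convexity Σ_i C(r_i, 2) ≥ 57·C(z/57, 2) = z(z − 57)/(2·57), giving z² − 57z − 57·136·135 ≤ 0 and hence z ≤ (1/2)[57 + √(3249 + 4·1046520)] = (1/2)[57 + √4189329] ≈ (1/2)(57 + 2046.785) = 1051.8925.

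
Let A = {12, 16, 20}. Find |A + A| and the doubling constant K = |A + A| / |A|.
K = |A + A| / |A| = 5/3

Enumerate A + A = {a + b : a, b ∈ A}. With |A| = 3, there are |A|^2 = 9 ordered sum pairs; collecting distinct values, A + A = {24, 28, 32, 36, 40}, so |A + A| = 5. Thus K = 5/3. Here |A + A| = 2|A| − 1 = 5, the minimum possible — so K = 5/3 is minimal, which holds iff A is an arithmetic progression.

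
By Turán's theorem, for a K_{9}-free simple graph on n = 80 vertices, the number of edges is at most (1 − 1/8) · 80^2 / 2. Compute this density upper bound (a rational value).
Turán density bound = (7/8) · 80^2/2 = 2800

Turán's theorem: ex(n, K_{r+1}) is achieved by the complete r-partite Turán graph T(n, r) with parts as balanced as possible, and is at most (1 − 1/r) · n^2/2. For r = 8, n = 80: the density bound is (7/8) · 6400/2 = 2800. Since 8 ∣ 80, the Turán graph T(80, 8) has parts of equal size 10, and its edge count e(T(80, 8)) = 2800 attains the density bound exactly.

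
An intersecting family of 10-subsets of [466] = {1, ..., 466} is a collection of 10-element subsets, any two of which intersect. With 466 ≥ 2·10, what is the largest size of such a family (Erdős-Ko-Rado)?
max |F| = C(465, 9) = 2591098887339933630

Erdős-Ko-Rado (1961): when n ≥ 2k, max |F| = C(n−1, k−1). The bound is attained by the star {A : i ∈ A} for any fixed i ∈ [n]. Here C(466−1, 10−1) = C(465, 9) = 2591098887339933630.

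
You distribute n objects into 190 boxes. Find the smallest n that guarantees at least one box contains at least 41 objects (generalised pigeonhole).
n = (41 − 1)·190 + 1 = 7601

By the generalised pigeonhole principle, to guarantee some box contains ≥ r objects we need more than (r − 1) · k objects total. Threshold: n = (r − 1) · k + 1. With r = 41 and k = 190: n = 40 · 190 + 1 = 7600 + 1 = 7601. For n = 7600 = 40 · 190, we can put exactly 40 objects in every box, avoiding 41 in any single one — so 7601 is tight.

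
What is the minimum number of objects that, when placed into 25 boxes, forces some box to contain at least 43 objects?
n = (43 − 1)·25 + 1 = 1051

By the generalised pigeonhole principle, to guarantee some box contains ≥ r objects we need more than (r − 1) · k objects total. Threshold: n = (r − 1) · k + 1. With r = 43 and k = 25: n = 42 · 25 + 1 = 1050 + 1 = 1051. For n = 1050 = 42 · 25, we can put exactly 42 objects in every box, avoiding 43 in any single one — so 1051 is tight.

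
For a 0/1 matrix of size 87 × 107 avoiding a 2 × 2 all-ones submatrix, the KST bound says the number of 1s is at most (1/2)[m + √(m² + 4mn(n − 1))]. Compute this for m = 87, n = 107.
z(87, 107; 2, 2) ≤ (1/2)[87 + √(87² + 4·87·107·106)] = (1/2)[87 + √3954585] = 1037.8069

Kővári–Sós–Turán: let r_1, ..., r_87 be the row sums and z = Σ r_i the total number of 1s. Each pair of columns can share at most one row with both entries 1 (else a 2×2 all-ones block appears), so Σ_i C(r_i, 2) ≤ C(107, 2) = 5671. By convexity Σ_i C(r_i, 2) ≥ 87·C(z/87, 2) = z(z − 87)/(2·87), giving z² − 87z − 87·107·106 ≤ 0 and hence z ≤ (1/2)[87 + √(7569 + 4·986754)] = (1/2)[87 + √3954585] ≈ (1/2)(87 + 1988.6138) = 1037.8069.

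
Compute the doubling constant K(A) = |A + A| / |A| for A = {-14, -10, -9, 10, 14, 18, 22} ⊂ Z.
K = |A + A| / |A| = 22/7

Enumerate A + A = {a + b : a, b ∈ A}. With |A| = 7, there are |A|^2 = 49 ordered sum pairs; collecting distinct values, A + A = {-28, -24, -23, -20, -19, -18, -4, 0, 1, 4, 5, 8, 9, 12, 13, 20, 24, 28, 32, 36, 40, 44}, so |A + A| = 22. Thus K = 22/7. For comparison, the minimum possible |A + A| over all 7-element sets is 2·7 − 1 = 13 (so min K = 13/7), attained only by arithmetic progressions.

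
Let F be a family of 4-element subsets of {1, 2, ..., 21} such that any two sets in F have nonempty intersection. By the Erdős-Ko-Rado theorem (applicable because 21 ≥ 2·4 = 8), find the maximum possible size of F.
max |F| = C(20, 3) = 1140

The Erdős-Ko-Rado theorem states: for n ≥ 2k, an intersecting family of k-subsets of an n-element set has size at most C(n − 1, k − 1), with equality for 'star' families {A ⊆ [n] : |A| = k, i ∈ A} (fix an element i). For n = 21, k = 4: C(20, 3) = 1140.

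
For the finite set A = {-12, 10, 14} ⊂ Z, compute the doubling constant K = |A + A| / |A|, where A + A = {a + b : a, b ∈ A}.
K = |A + A| / |A| = 6/3 = 2

Enumerate A + A = {a + b : a, b ∈ A}. With |A| = 3, there are |A|^2 = 9 ordered sum pairs; collecting distinct values, A + A = {-24, -2, 2, 20, 24, 28}, so |A + A| = 6. Thus K = 6/3 = 2. For comparison, the minimum possible |A + A| over all 3-element sets is 2·3 − 1 = 5 (so min K = 5/3), attained only by arithmetic progressions.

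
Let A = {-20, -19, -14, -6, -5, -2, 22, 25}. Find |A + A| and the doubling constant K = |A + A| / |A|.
K = |A + A| / |A| = 34/8 = 17/4

Enumerate A + A = {a + b : a, b ∈ A}. With |A| = 8, there are |A|^2 = 64 ordered sum pairs; collecting distinct values, A + A = {-40, -39, -38, -34, -33, -28, -26, -25, -24, -22, -21, -20, -19, -16, -12, -11, -10, -8, -7, -4, 2, 3, 5, 6, 8, 11, 16, 17, 19, 20, 23, 44, 47, 50}, so |A + A| = 34. Thus K = 34/8 = 17/4. For comparison, the minimum possible |A + A| over all 8-element sets is 2·8 − 1 = 15 (so min K = 15/8), attained only by arithmetic progressions.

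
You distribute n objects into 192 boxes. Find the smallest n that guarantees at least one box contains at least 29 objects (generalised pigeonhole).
n = (29 − 1)·192 + 1 = 5377

By the generalised pigeonhole principle, to guarantee some box contains ≥ r objects we need more than (r − 1) · k objects total. Threshold: n = (r − 1) · k + 1. With r = 29 and k = 192: n = 28 · 192 + 1 = 5376 + 1 = 5377. For n = 5376 = 28 · 192, we can put exactly 28 objects in every box, avoiding 29 in any single one — so 5377 is tight.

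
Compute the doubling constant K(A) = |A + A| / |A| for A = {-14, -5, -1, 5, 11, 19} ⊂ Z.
K = |A + A| / |A| = 20/6 = 10/3

Enumerate A + A = {a + b : a, b ∈ A}. With |A| = 6, there are |A|^2 = 36 ordered sum pairs; collecting distinct values, A + A = {-28, -19, -15, -10, -9, -6, -3, -2, 0, 4, 5, 6, 10, 14, 16, 18, 22, 24, 30, 38}, so |A + A| = 20. Thus K = 20/6 = 10/3. For comparison, the minimum possible |A + A| over all 6-element sets is 2·6 − 1 = 11 (so min K = 11/6), attained only by arithmetic progressions.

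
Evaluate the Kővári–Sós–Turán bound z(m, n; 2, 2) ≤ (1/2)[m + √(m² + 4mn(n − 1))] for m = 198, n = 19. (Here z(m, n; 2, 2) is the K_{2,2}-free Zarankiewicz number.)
z(198, 19; 2, 2) ≤ (1/2)[198 + √(198² + 4·198·19·18)] = (1/2)[198 + √310068] = 377.4187

Kővári–Sós–Turán: let r_1, ..., r_198 be the row sums and z = Σ r_i the total number of 1s. Each pair of columns can share at most one row with both entries 1 (else a 2×2 all-ones block appears), so Σ_i C(r_i, 2) ≤ C(19, 2) = 171. By convexity Σ_i C(r_i, 2) ≥ 198·C(z/198, 2) = z(z − 198)/(2·198), giving z² − 198z − 198·19·18 ≤ 0 and hence z ≤ (1/2)[198 + √(39204 + 4·67716)] = (1/2)[198 + √310068] ≈ (1/2)(198 + 556.8375) = 377.4187.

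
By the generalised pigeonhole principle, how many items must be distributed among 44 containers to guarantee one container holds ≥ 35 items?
n = (35 − 1)·44 + 1 = 1497

By the generalised pigeonhole principle, to guarantee some box contains ≥ r objects we need more than (r − 1) · k objects total. Threshold: n = (r − 1) · k + 1. With r = 35 and k = 44: n = 34 · 44 + 1 = 1496 + 1 = 1497. For n = 1496 = 34 · 44, we can put exactly 34 objects in every box, avoiding 35 in any single one — so 1497 is tight.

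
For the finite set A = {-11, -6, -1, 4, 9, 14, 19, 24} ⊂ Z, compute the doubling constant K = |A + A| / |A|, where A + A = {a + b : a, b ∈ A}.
K = |A + A| / |A| = 15/8

Enumerate A + A = {a + b : a, b ∈ A}. With |A| = 8, there are |A|^2 = 64 ordered sum pairs; collecting distinct values, A + A = {-22, -17, -12, -7, -2, 3, 8, 13, 18, 23, 28, 33, 38, 43, 48}, so |A + A| = 15. Thus K = 15/8. Here |A + A| = 2|A| − 1 = 15, the minimum possible — so K = 15/8 is minimal, which holds iff A is an arithmetic progression.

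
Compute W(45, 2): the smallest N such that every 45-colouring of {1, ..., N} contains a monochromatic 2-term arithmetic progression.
W(45, 2) = 45 + 1 = 46

A 2-term AP is any pair of integers, so a monochromatic 2-AP exists iff some colour is used at least twice. With 45 colours, the colouring i ↦ i on {1, ..., 45} uses each colour once, avoiding any monochromatic pair, so W(45, 2) > 45. For {1, ..., 46}, pigeonhole forces two integers of the same colour, which form a monochromatic 2-AP. Hence W(45, 2) = 46.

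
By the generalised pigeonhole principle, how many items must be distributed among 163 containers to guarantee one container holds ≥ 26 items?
n = (26 − 1)·163 + 1 = 4076

By the generalised pigeonhole principle, to guarantee some box contains ≥ r objects we need more than (r − 1) · k objects total. Threshold: n = (r − 1) · k + 1. With r = 26 and k = 163: n = 25 · 163 + 1 = 4075 + 1 = 4076. For n = 4075 = 25 · 163, we can put exactly 25 objects in every box, avoiding 26 in any single one — so 4076 is tight.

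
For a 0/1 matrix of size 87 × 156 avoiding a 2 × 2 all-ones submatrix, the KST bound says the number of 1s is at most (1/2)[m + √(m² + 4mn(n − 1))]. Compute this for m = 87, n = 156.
z(87, 156; 2, 2) ≤ (1/2)[87 + √(87² + 4·87·156·155)] = (1/2)[87 + √8422209] = 1494.5521

Kővári–Sós–Turán: let r_1, ..., r_87 be the row sums and z = Σ r_i the total number of 1s. Each pair of columns can share at most one row with both entries 1 (else a 2×2 all-ones block appears), so Σ_i C(r_i, 2) ≤ C(156, 2) = 12090. By convexity Σ_i C(r_i, 2) ≥ 87·C(z/87, 2) = z(z − 87)/(2·87), giving z² − 87z − 87·156·155 ≤ 0 and hence z ≤ (1/2)[87 + √(7569 + 4·2103660)] = (1/2)[87 + √8422209] ≈ (1/2)(87 + 2902.1042) = 1494.5521.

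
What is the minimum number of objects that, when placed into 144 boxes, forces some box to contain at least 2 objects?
n = (2 − 1)·144 + 1 = 145

By the generalised pigeonhole principle, to guarantee some box contains ≥ r objects we need more than (r − 1) · k objects total. Threshold: n = (r − 1) · k + 1. With r = 2 and k = 144: n = 1 · 144 + 1 = 144 + 1 = 145. For n = 144 = 1 · 144, we can put exactly 1 objects in every box, avoiding 2 in any single one — so 145 is tight.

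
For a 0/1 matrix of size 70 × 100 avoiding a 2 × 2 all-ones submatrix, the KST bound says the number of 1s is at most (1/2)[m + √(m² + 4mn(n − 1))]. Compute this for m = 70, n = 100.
z(70, 100; 2, 2) ≤ (1/2)[70 + √(70² + 4·70·100·99)] = (1/2)[70 + √2776900] = 868.2017

Kővári–Sós–Turán: let r_1, ..., r_70 be the row sums and z = Σ r_i the total number of 1s. Each pair of columns can share at most one row with both entries 1 (else a 2×2 all-ones block appears), so Σ_i C(r_i, 2) ≤ C(100, 2) = 4950. By convexity Σ_i C(r_i, 2) ≥ 70·C(z/70, 2) = z(z − 70)/(2·70), giving z² − 70z − 70·100·99 ≤ 0 and hence z ≤ (1/2)[70 + √(4900 + 4·693000)] = (1/2)[70 + √2776900] ≈ (1/2)(70 + 1666.4033) = 868.2017.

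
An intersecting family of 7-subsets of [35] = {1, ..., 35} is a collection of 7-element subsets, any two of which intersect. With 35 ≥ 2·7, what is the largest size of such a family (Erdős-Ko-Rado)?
max |F| = C(34, 6) = 1344904

The Erdős-Ko-Rado theorem states: for n ≥ 2k, an intersecting family of k-subsets of an n-element set has size at most C(n − 1, k − 1), with equality for 'star' families {A ⊆ [n] : |A| = k, i ∈ A} (fix an element i). For n = 35, k = 7: C(34, 6) = 1344904.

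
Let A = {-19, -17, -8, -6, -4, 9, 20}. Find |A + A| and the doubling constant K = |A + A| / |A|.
K = |A + A| / |A| = 21/7 = 3

Enumerate A + A = {a + b : a, b ∈ A}. With |A| = 7, there are |A|^2 = 49 ordered sum pairs; collecting distinct values, A + A = {-38, -36, -34, -27, -25, -23, -21, -16, -14, -12, -10, -8, 1, 3, 5, 12, 14, 16, 18, 29, 40}, so |A + A| = 21. Thus K = 21/7 = 3. For comparison, the minimum possible |A + A| over all 7-element sets is 2·7 − 1 = 13 (so min K = 13/7), attained only by arithmetic progressions.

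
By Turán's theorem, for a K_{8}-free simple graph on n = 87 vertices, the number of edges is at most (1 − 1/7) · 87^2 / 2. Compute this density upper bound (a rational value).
Turán density bound = (6/7) · 87^2/2 = 22707/7 ≈ 3243.8571

Turán's theorem: ex(n, K_{r+1}) is achieved by the complete r-partite Turán graph T(n, r) with parts as balanced as possible, and is at most (1 − 1/r) · n^2/2. For r = 7, n = 87: the density bound is (6/7) · 7569/2 = 22707/7 ≈ 3243.8571. The integer-valued extremum is e(T(87, 7)) = 3243, which is strictly less than the density bound 22707/7 since 7 ∤ 87 (the parts of T(87, 7) cannot all be equal).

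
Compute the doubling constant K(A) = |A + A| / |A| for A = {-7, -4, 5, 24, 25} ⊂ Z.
K = |A + A| / |A| = 15/5 = 3

Enumerate A + A = {a + b : a, b ∈ A}. With |A| = 5, there are |A|^2 = 25 ordered sum pairs; collecting distinct values, A + A = {-14, -11, -8, -2, 1, 10, 17, 18, 20, 21, 29, 30, 48, 49, 50}, so |A + A| = 15. Thus K = 15/5 = 3. For comparison, the minimum possible |A + A| over all 5-element sets is 2·5 − 1 = 9 (so min K = 9/5), attained only by arithmetic progressions.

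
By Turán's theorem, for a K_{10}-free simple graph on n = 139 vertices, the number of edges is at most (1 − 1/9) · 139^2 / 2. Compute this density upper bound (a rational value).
Turán density bound = (8/9) · 139^2/2 = 77284/9 ≈ 8587.1111

Turán's theorem: ex(n, K_{r+1}) is achieved by the complete r-partite Turán graph T(n, r) with parts as balanced as possible, and is at most (1 − 1/r) · n^2/2. For r = 9, n = 139: the density bound is (8/9) · 19321/2 = 77284/9 ≈ 8587.1111. The integer-valued extremum is e(T(139, 9)) = 8586, which is strictly less than the density bound 77284/9 since 9 ∤ 139 (the parts of T(139, 9) cannot all be equal).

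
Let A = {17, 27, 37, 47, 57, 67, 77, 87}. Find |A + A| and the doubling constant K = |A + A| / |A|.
K = |A + A| / |A| = 15/8

Enumerate A + A = {a + b : a, b ∈ A}. With |A| = 8, there are |A|^2 = 64 ordered sum pairs; collecting distinct values, A + A = {34, 44, 54, 64, 74, 84, 94, 104, 114, 124, 134, 144, 154, 164, 174}, so |A + A| = 15. Thus K = 15/8. Here |A + A| = 2|A| − 1 = 15, the minimum possible — so K = 15/8 is minimal, which holds iff A is an arithmetic progression.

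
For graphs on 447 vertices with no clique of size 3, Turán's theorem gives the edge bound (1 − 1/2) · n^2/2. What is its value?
Turán density bound = (1/2) · 447^2/2 = 199809/4 ≈ 49952.25

Turán's theorem: ex(n, K_{r+1}) is achieved by the complete r-partite Turán graph T(n, r) with parts as balanced as possible, and is at most (1 − 1/r) · n^2/2. For r = 2, n = 447: the density bound is (1/2) · 199809/2 = 199809/4 ≈ 49952.25. The integer-valued extremum is e(T(447, 2)) = 49952, which is strictly less than the density bound 199809/4 since 2 ∤ 447 (the parts of T(447, 2) cannot all be equal).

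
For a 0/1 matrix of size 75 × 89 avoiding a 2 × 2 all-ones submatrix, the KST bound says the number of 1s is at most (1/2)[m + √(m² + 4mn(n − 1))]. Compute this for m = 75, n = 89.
z(75, 89; 2, 2) ≤ (1/2)[75 + √(75² + 4·75·89·88)] = (1/2)[75 + √2355225] = 804.8371

Kővári–Sós–Turán: let r_1, ..., r_75 be the row sums and z = Σ r_i the total number of 1s. Each pair of columns can share at most one row with both entries 1 (else a 2×2 all-ones block appears), so Σ_i C(r_i, 2) ≤ C(89, 2) = 3916. By convexity Σ_i C(r_i, 2) ≥ 75·C(z/75, 2) = z(z − 75)/(2·75), giving z² − 75z − 75·89·88 ≤ 0 and hence z ≤ (1/2)[75 + √(5625 + 4·587400)] = (1/2)[75 + √2355225] ≈ (1/2)(75 + 1534.6742) = 804.8371.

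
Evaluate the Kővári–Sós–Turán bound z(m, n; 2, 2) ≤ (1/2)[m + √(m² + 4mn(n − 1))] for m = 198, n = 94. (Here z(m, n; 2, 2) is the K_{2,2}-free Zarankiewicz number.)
z(198, 94; 2, 2) ≤ (1/2)[198 + √(198² + 4·198·94·93)] = (1/2)[198 + √6962868] = 1418.3623

Kővári–Sós–Turán: let r_1, ..., r_198 be the row sums and z = Σ r_i the total number of 1s. Each pair of columns can share at most one row with both entries 1 (else a 2×2 all-ones block appears), so Σ_i C(r_i, 2) ≤ C(94, 2) = 4371. By convexity Σ_i C(r_i, 2) ≥ 198·C(z/198, 2) = z(z − 198)/(2·198), giving z² − 198z − 198·94·93 ≤ 0 and hence z ≤ (1/2)[198 + √(39204 + 4·1730916)] = (1/2)[198 + √6962868] ≈ (1/2)(198 + 2638.7247) = 1418.3623.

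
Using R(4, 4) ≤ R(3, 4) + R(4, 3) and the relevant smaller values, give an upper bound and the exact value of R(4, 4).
R(4, 4) ≤ R(3, 4) + R(4, 3) = 9 + 9 = 18; exact value R(4, 4) = 18.

The Erdős–Szekeres recurrence R(r, s) ≤ R(r−1, s) + R(r, s−1) applied to (r, s) = (4, 4) gives
  R(4, 4) ≤ R(3, 4) + R(4, 3) = 9 + 9 = 18.
(Recall R(2, k) = k and R is symmetric.) Here the recurrence bound is tight: a matching lower-bound construction on K_{17} shows R(4, 4) > 17, so R(4, 4) = 18 exactly.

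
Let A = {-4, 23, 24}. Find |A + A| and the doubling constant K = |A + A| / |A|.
K = |A + A| / |A| = 6/3 = 2

Enumerate A + A = {a + b : a, b ∈ A}. With |A| = 3, there are |A|^2 = 9 ordered sum pairs; collecting distinct values, A + A = {-8, 19, 20, 46, 47, 48}, so |A + A| = 6. Thus K = 6/3 = 2. For comparison, the minimum possible |A + A| over all 3-element sets is 2·3 − 1 = 5 (so min K = 5/3), attained only by arithmetic progressions.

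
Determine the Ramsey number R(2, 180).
R(2, 180) = 180

R(2, k) = k for all k ≥ 2: in a 2-colouring of K_k, either some edge is red (a red K_2) or all edges are blue (a blue K_k). And K_{179} coloured all-blue has no blue K_180, so R(2, 180) > 179. Hence R(2, 180) = 180.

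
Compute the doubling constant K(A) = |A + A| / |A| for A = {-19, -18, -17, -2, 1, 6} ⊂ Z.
K = |A + A| / |A| = 20/6 = 10/3

Enumerate A + A = {a + b : a, b ∈ A}. With |A| = 6, there are |A|^2 = 36 ordered sum pairs; collecting distinct values, A + A = {-38, -37, -36, -35, -34, -21, -20, -19, -18, -17, -16, -13, -12, -11, -4, -1, 2, 4, 7, 12}, so |A + A| = 20. Thus K = 20/6 = 10/3. For comparison, the minimum possible |A + A| over all 6-element sets is 2·6 − 1 = 11 (so min K = 11/6), attained only by arithmetic progressions.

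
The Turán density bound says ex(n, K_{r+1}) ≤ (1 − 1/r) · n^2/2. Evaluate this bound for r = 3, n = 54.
Turán density bound = (2/3) · 54^2/2 = 972

Turán's theorem: ex(n, K_{r+1}) is achieved by the complete r-partite Turán graph T(n, r) with parts as balanced as possible, and is at most (1 − 1/r) · n^2/2. For r = 3, n = 54: the density bound is (2/3) · 2916/2 = 972. Since 3 ∣ 54, the Turán graph T(54, 3) has parts of equal size 18, and its edge count e(T(54, 3)) = 972 attains the density bound exactly.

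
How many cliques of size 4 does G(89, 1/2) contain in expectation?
E[# K_4] = C(89, 4) · (1/2)^C(4, 2) = 2441626 / 2^6 = 1220813/32 = 38150.40625

For each 4-subset S of vertices (there are C(89, 4) = 2441626 such S), let X_S = 1 if S induces a K_4 (all C(4, 2) = 6 edges present). Then P(X_S = 1) = (1/2)^6 = 1/64. By linearity of expectation, E[# K_4] = C(89, 4) · (1/2)^6 = 2441626 / 64 = 1220813/32 = 38150.40625.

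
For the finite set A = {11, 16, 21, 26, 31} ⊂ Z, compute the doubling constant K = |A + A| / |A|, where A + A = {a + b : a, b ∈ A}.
K = |A + A| / |A| = 9/5

Enumerate A + A = {a + b : a, b ∈ A}. With |A| = 5, there are |A|^2 = 25 ordered sum pairs; collecting distinct values, A + A = {22, 27, 32, 37, 42, 47, 52, 57, 62}, so |A + A| = 9. Thus K = 9/5. Here |A + A| = 2|A| − 1 = 9, the minimum possible — so K = 9/5 is minimal, which holds iff A is an arithmetic progression.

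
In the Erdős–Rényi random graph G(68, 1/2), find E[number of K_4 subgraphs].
E[# K_4] = C(68, 4) · (1/2)^C(4, 2) = 814385 / 2^6 = 12724.765625

For each 4-subset S of vertices (there are C(68, 4) = 814385 such S), let X_S = 1 if S induces a K_4 (all C(4, 2) = 6 edges present). Then P(X_S = 1) = (1/2)^6 = 1/64. By linearity of expectation, E[# K_4] = C(68, 4) · (1/2)^6 = 814385 / 64 = 12724.765625.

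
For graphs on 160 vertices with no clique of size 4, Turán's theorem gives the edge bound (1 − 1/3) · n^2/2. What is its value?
Turán density bound = (2/3) · 160^2/2 = 25600/3 ≈ 8533.3333

Turán's theorem: ex(n, K_{r+1}) is achieved by the complete r-partite Turán graph T(n, r) with parts as balanced as possible, and is at most (1 − 1/r) · n^2/2. For r = 3, n = 160: the density bound is (2/3) · 25600/2 = 25600/3 ≈ 8533.3333. The integer-valued extremum is e(T(160, 3)) = 8533, which is strictly less than the density bound 25600/3 since 3 ∤ 160 (the parts of T(160, 3) cannot all be equal).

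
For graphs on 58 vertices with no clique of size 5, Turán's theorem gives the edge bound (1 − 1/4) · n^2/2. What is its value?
Turán density bound = (3/4) · 58^2/2 = 2523/2 ≈ 1261.5

Turán's theorem: ex(n, K_{r+1}) is achieved by the complete r-partite Turán graph T(n, r) with parts as balanced as possible, and is at most (1 − 1/r) · n^2/2. For r = 4, n = 58: the density bound is (3/4) · 3364/2 = 2523/2 ≈ 1261.5. The integer-valued extremum is e(T(58, 4)) = 1261, which is strictly less than the density bound 2523/2 since 4 ∤ 58 (the parts of T(58, 4) cannot all be equal).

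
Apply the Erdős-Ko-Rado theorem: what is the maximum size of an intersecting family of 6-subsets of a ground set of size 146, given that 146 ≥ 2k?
max |F| = C(145, 5) = 498187404

Erdős-Ko-Rado (1961): when n ≥ 2k, max |F| = C(n−1, k−1). The bound is attained by the star {A : i ∈ A} for any fixed i ∈ [n]. Here C(146−1, 6−1) = C(145, 5) = 498187404.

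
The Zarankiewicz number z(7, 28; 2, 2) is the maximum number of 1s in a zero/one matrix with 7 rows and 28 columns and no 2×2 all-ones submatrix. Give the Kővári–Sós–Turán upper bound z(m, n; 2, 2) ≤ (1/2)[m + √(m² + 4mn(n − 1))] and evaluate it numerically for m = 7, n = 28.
z(7, 28; 2, 2) ≤ (1/2)[7 + √(7² + 4·7·28·27)] = (1/2)[7 + √21217] = 76.3303

Kővári–Sós–Turán: let r_1, ..., r_7 be the row sums and z = Σ r_i the total number of 1s. Each pair of columns can share at most one row with both entries 1 (else a 2×2 all-ones block appears), so Σ_i C(r_i, 2) ≤ C(28, 2) = 378. By convexity Σ_i C(r_i, 2) ≥ 7·C(z/7, 2) = z(z − 7)/(2·7), giving z² − 7z − 7·28·27 ≤ 0 and hence z ≤ (1/2)[7 + √(49 + 4·5292)] = (1/2)[7 + √21217] ≈ (1/2)(7 + 145.6606) = 76.3303.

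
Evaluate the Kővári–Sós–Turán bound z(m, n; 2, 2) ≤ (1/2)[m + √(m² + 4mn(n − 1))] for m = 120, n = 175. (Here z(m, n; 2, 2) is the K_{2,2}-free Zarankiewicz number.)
z(120, 175; 2, 2) ≤ (1/2)[120 + √(120² + 4·120·175·174)] = (1/2)[120 + √14630400] = 1972.4853

Kővári–Sós–Turán: let r_1, ..., r_120 be the row sums and z = Σ r_i the total number of 1s. Each pair of columns can share at most one row with both entries 1 (else a 2×2 all-ones block appears), so Σ_i C(r_i, 2) ≤ C(175, 2) = 15225. By convexity Σ_i C(r_i, 2) ≥ 120·C(z/120, 2) = z(z − 120)/(2·120), giving z² − 120z − 120·175·174 ≤ 0 and hence z ≤ (1/2)[120 + √(14400 + 4·3654000)] = (1/2)[120 + √14630400] ≈ (1/2)(120 + 3824.9706) = 1972.4853.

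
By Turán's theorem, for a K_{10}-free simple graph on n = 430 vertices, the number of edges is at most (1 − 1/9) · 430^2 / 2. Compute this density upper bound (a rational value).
Turán density bound = (8/9) · 430^2/2 = 739600/9 ≈ 82177.7778

Turán's theorem: ex(n, K_{r+1}) is achieved by the complete r-partite Turán graph T(n, r) with parts as balanced as possible, and is at most (1 − 1/r) · n^2/2. For r = 9, n = 430: the density bound is (8/9) · 184900/2 = 739600/9 ≈ 82177.7778. The integer-valued extremum is e(T(430, 9)) = 82177, which is strictly less than the density bound 739600/9 since 9 ∤ 430 (the parts of T(430, 9) cannot all be equal).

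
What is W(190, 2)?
W(190, 2) = 190 + 1 = 191

A 2-term AP is any pair of integers, so a monochromatic 2-AP exists iff some colour is used at least twice. With 190 colours, the colouring i ↦ i on {1, ..., 190} uses each colour once, avoiding any monochromatic pair, so W(190, 2) > 190. For {1, ..., 191}, pigeonhole forces two integers of the same colour, which form a monochromatic 2-AP. Hence W(190, 2) = 191.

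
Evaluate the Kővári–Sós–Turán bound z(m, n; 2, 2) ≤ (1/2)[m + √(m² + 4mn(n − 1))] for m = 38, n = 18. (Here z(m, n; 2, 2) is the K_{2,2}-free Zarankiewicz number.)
z(38, 18; 2, 2) ≤ (1/2)[38 + √(38² + 4·38·18·17)] = (1/2)[38 + √47956] = 128.4943

Kővári–Sós–Turán: let r_1, ..., r_38 be the row sums and z = Σ r_i the total number of 1s. Each pair of columns can share at most one row with both entries 1 (else a 2×2 all-ones block appears), so Σ_i C(r_i, 2) ≤ C(18, 2) = 153. By convexity Σ_i C(r_i, 2) ≥ 38·C(z/38, 2) = z(z − 38)/(2·38), giving z² − 38z − 38·18·17 ≤ 0 and hence z ≤ (1/2)[38 + √(1444 + 4·11628)] = (1/2)[38 + √47956] ≈ (1/2)(38 + 218.9886) = 128.4943.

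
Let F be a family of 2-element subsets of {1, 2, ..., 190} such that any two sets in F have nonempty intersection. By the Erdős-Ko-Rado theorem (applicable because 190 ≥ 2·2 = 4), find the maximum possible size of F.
max |F| = C(189, 1) = 189

The Erdős-Ko-Rado theorem states: for n ≥ 2k, an intersecting family of k-subsets of an n-element set has size at most C(n − 1, k − 1), with equality for 'star' families {A ⊆ [n] : |A| = k, i ∈ A} (fix an element i). For n = 190, k = 2: C(189, 1) = 189.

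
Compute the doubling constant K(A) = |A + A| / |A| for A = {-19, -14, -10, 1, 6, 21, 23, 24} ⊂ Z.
K = |A + A| / |A| = 33/8

Enumerate A + A = {a + b : a, b ∈ A}. With |A| = 8, there are |A|^2 = 64 ordered sum pairs; collecting distinct values, A + A = {-38, -33, -29, -28, -24, -20, -18, -13, -9, -8, -4, 2, 4, 5, 7, 9, 10, 11, 12, 13, 14, 22, 24, 25, 27, 29, 30, 42, 44, 45, 46, 47, 48}, so |A + A| = 33. Thus K = 33/8. For comparison, the minimum possible |A + A| over all 8-element sets is 2·8 − 1 = 15 (so min K = 15/8), attained only by arithmetic progressions.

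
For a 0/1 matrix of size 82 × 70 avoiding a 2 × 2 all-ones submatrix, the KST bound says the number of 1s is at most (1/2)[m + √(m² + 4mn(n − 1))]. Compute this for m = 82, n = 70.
z(82, 70; 2, 2) ≤ (1/2)[82 + √(82² + 4·82·70·69)] = (1/2)[82 + √1590964] = 671.6671

Kővári–Sós–Turán: let r_1, ..., r_82 be the row sums and z = Σ r_i the total number of 1s. Each pair of columns can share at most one row with both entries 1 (else a 2×2 all-ones block appears), so Σ_i C(r_i, 2) ≤ C(70, 2) = 2415. By convexity Σ_i C(r_i, 2) ≥ 82·C(z/82, 2) = z(z − 82)/(2·82), giving z² − 82z − 82·70·69 ≤ 0 and hence z ≤ (1/2)[82 + √(6724 + 4·396060)] = (1/2)[82 + √1590964] ≈ (1/2)(82 + 1261.3342) = 671.6671.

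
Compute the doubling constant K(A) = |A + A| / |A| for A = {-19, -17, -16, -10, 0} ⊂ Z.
K = |A + A| / |A| = 15/5 = 3

Enumerate A + A = {a + b : a, b ∈ A}. With |A| = 5, there are |A|^2 = 25 ordered sum pairs; collecting distinct values, A + A = {-38, -36, -35, -34, -33, -32, -29, -27, -26, -20, -19, -17, -16, -10, 0}, so |A + A| = 15. Thus K = 15/5 = 3. For comparison, the minimum possible |A + A| over all 5-element sets is 2·5 − 1 = 9 (so min K = 9/5), attained only by arithmetic progressions.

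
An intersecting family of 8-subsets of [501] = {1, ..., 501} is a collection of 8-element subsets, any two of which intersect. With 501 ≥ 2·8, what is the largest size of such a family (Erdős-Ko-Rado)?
max |F| = C(500, 7) = 1486071034734000

The Erdős-Ko-Rado theorem states: for n ≥ 2k, an intersecting family of k-subsets of an n-element set has size at most C(n − 1, k − 1), with equality for 'star' families {A ⊆ [n] : |A| = k, i ∈ A} (fix an element i). For n = 501, k = 8: C(500, 7) = 1486071034734000.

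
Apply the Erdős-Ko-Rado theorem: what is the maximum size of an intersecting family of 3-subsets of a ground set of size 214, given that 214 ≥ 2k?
max |F| = C(213, 2) = 22578

The Erdős-Ko-Rado theorem states: for n ≥ 2k, an intersecting family of k-subsets of an n-element set has size at most C(n − 1, k − 1), with equality for 'star' families {A ⊆ [n] : |A| = k, i ∈ A} (fix an element i). For n = 214, k = 3: C(213, 2) = 22578.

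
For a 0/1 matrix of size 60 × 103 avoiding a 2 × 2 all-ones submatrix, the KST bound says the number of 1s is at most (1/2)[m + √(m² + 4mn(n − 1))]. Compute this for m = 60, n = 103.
z(60, 103; 2, 2) ≤ (1/2)[60 + √(60² + 4·60·103·102)] = (1/2)[60 + √2525040] = 824.5187

Kővári–Sós–Turán: let r_1, ..., r_60 be the row sums and z = Σ r_i the total number of 1s. Each pair of columns can share at most one row with both entries 1 (else a 2×2 all-ones block appears), so Σ_i C(r_i, 2) ≤ C(103, 2) = 5253. By convexity Σ_i C(r_i, 2) ≥ 60·C(z/60, 2) = z(z − 60)/(2·60), giving z² − 60z − 60·103·102 ≤ 0 and hence z ≤ (1/2)[60 + √(3600 + 4·630360)] = (1/2)[60 + √2525040] ≈ (1/2)(60 + 1589.0374) = 824.5187.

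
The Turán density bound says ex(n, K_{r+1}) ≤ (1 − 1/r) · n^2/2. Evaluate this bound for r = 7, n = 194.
Turán density bound = (6/7) · 194^2/2 = 112908/7 ≈ 16129.7143

Turán's theorem: ex(n, K_{r+1}) is achieved by the complete r-partite Turán graph T(n, r) with parts as balanced as possible, and is at most (1 − 1/r) · n^2/2. For r = 7, n = 194: the density bound is (6/7) · 37636/2 = 112908/7 ≈ 16129.7143. The integer-valued extremum is e(T(194, 7)) = 16129, which is strictly less than the density bound 112908/7 since 7 ∤ 194 (the parts of T(194, 7) cannot all be equal).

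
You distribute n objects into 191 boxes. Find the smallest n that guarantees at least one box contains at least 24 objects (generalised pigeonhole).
n = (24 − 1)·191 + 1 = 4394

By the generalised pigeonhole principle, to guarantee some box contains ≥ r objects we need more than (r − 1) · k objects total. Threshold: n = (r − 1) · k + 1. With r = 24 and k = 191: n = 23 · 191 + 1 = 4393 + 1 = 4394. For n = 4393 = 23 · 191, we can put exactly 23 objects in every box, avoiding 24 in any single one — so 4394 is tight.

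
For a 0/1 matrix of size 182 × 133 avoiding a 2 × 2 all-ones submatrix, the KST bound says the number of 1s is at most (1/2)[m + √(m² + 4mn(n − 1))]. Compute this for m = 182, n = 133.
z(182, 133; 2, 2) ≤ (1/2)[182 + √(182² + 4·182·133·132)] = (1/2)[182 + √12813892] = 1880.8249

Kővári–Sós–Turán: let r_1, ..., r_182 be the row sums and z = Σ r_i the total number of 1s. Each pair of columns can share at most one row with both entries 1 (else a 2×2 all-ones block appears), so Σ_i C(r_i, 2) ≤ C(133, 2) = 8778. By convexity Σ_i C(r_i, 2) ≥ 182·C(z/182, 2) = z(z − 182)/(2·182), giving z² − 182z − 182·133·132 ≤ 0 and hence z ≤ (1/2)[182 + √(33124 + 4·3195192)] = (1/2)[182 + √12813892] ≈ (1/2)(182 + 3579.6497) = 1880.8249.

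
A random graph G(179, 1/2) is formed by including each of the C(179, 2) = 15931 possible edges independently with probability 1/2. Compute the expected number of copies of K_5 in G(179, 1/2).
E[# K_5] = C(179, 5) · (1/2)^C(5, 2) = 1447490660 / 2^10 = 361872665/256 ≈ 1413565.097656

For each 5-subset S of vertices (there are C(179, 5) = 1447490660 such S), let X_S = 1 if S induces a K_5 (all C(5, 2) = 10 edges present). Then P(X_S = 1) = (1/2)^10 = 1/1024. By linearity of expectation, E[# K_5] = C(179, 5) · (1/2)^10 = 1447490660 / 1024 = 361872665/256 ≈ 1413565.097656.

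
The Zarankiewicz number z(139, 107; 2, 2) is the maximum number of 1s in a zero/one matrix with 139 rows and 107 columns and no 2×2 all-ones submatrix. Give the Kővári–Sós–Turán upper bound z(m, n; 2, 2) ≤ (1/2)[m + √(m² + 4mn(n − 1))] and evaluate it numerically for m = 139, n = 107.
z(139, 107; 2, 2) ≤ (1/2)[139 + √(139² + 4·139·107·106)] = (1/2)[139 + √6325473] = 1327.0247

Kővári–Sós–Turán: let r_1, ..., r_139 be the row sums and z = Σ r_i the total number of 1s. Each pair of columns can share at most one row with both entries 1 (else a 2×2 all-ones block appears), so Σ_i C(r_i, 2) ≤ C(107, 2) = 5671. By convexity Σ_i C(r_i, 2) ≥ 139·C(z/139, 2) = z(z − 139)/(2·139), giving z² − 139z − 139·107·106 ≤ 0 and hence z ≤ (1/2)[139 + √(19321 + 4·1576538)] = (1/2)[139 + √6325473] ≈ (1/2)(139 + 2515.0493) = 1327.0247.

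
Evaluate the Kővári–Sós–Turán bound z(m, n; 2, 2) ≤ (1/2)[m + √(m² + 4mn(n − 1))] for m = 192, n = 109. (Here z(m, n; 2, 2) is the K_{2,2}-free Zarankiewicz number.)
z(192, 109; 2, 2) ≤ (1/2)[192 + √(192² + 4·192·109·108)] = (1/2)[192 + √9077760] = 1602.4661

Kővári–Sós–Turán: let r_1, ..., r_192 be the row sums and z = Σ r_i the total number of 1s. Each pair of columns can share at most one row with both entries 1 (else a 2×2 all-ones block appears), so Σ_i C(r_i, 2) ≤ C(109, 2) = 5886. By convexity Σ_i C(r_i, 2) ≥ 192·C(z/192, 2) = z(z − 192)/(2·192), giving z² − 192z − 192·109·108 ≤ 0 and hence z ≤ (1/2)[192 + √(36864 + 4·2260224)] = (1/2)[192 + √9077760] ≈ (1/2)(192 + 3012.9321) = 1602.4661.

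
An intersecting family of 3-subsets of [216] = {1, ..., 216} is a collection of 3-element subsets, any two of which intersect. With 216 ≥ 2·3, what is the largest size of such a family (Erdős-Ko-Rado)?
max |F| = C(215, 2) = 23005

Erdős-Ko-Rado (1961): when n ≥ 2k, max |F| = C(n−1, k−1). The bound is attained by the star {A : i ∈ A} for any fixed i ∈ [n]. Here C(216−1, 3−1) = C(215, 2) = 23005.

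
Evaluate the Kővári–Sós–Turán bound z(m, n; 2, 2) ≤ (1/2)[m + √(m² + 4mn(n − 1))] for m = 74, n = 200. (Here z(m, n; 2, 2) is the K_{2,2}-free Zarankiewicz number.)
z(74, 200; 2, 2) ≤ (1/2)[74 + √(74² + 4·74·200·199)] = (1/2)[74 + √11786276] = 1753.5573

Kővári–Sós–Turán: let r_1, ..., r_74 be the row sums and z = Σ r_i the total number of 1s. Each pair of columns can share at most one row with both entries 1 (else a 2×2 all-ones block appears), so Σ_i C(r_i, 2) ≤ C(200, 2) = 19900. By convexity Σ_i C(r_i, 2) ≥ 74·C(z/74, 2) = z(z − 74)/(2·74), giving z² − 74z − 74·200·199 ≤ 0 and hence z ≤ (1/2)[74 + √(5476 + 4·2945200)] = (1/2)[74 + √11786276] ≈ (1/2)(74 + 3433.1146) = 1753.5573.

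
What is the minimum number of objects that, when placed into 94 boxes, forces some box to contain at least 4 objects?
n = (4 − 1)·94 + 1 = 283

By the generalised pigeonhole principle, to guarantee some box contains ≥ r objects we need more than (r − 1) · k objects total. Threshold: n = (r − 1) · k + 1. With r = 4 and k = 94: n = 3 · 94 + 1 = 282 + 1 = 283. For n = 282 = 3 · 94, we can put exactly 3 objects in every box, avoiding 4 in any single one — so 283 is tight.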